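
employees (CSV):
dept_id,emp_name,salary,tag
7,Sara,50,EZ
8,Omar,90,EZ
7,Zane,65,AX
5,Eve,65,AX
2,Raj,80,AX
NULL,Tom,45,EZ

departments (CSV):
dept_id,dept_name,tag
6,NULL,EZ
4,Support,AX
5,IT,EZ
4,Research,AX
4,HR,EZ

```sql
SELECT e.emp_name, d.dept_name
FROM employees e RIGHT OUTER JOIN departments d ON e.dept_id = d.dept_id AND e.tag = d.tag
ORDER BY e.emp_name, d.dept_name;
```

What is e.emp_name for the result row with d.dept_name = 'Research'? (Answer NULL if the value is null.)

RIGHT JOIN keeps every row from `departments`; unmatched rows get NULL for `employees`'s columns.
Matching on e.dept_id = d.dept_id AND e.tag = d.tag. A NULL in a compared column never satisfies the condition.
Matched pairs: 0; unmatched d rows kept: 5.

NULL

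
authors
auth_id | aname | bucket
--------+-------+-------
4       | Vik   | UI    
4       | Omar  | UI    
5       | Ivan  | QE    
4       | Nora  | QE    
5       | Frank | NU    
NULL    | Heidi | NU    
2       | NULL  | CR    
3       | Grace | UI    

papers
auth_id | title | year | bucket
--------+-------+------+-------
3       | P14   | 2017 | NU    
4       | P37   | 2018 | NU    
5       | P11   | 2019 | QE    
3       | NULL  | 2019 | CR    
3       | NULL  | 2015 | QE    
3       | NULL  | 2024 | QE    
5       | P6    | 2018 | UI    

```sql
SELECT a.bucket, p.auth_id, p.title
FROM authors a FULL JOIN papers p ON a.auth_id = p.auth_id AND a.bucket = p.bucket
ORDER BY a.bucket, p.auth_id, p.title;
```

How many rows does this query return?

FULL OUTER JOIN keeps every row from both sides; unmatched rows get NULL for the other side's columns.
Matching on a.auth_id = p.auth_id AND a.bucket = p.bucket. A NULL in a compared column never satisfies the condition.
- a (auth_id=4, bucket=UI) has no partner → padded with NULL.
- a (auth_id=4, bucket=UI) has no partner → padded with NULL.
- a (auth_id=5, bucket=QE) pairs with 1 row(s) of p.
- a (auth_id=4, bucket=QE) has no partner → padded with NULL.
- a (auth_id=5, bucket=NU) has no partner → padded with NULL.
- a (auth_id=NULL, bucket=NU) has no partner → padded with NULL.
- a (auth_id=2, bucket=CR) has no partner → padded with NULL.
- a (auth_id=3, bucket=UI) has no partner → padded with NULL.
- 6 p row(s) had no a match → kept, a columns NULL.
Total: 1 matched + 13 padded = 14 rows.

14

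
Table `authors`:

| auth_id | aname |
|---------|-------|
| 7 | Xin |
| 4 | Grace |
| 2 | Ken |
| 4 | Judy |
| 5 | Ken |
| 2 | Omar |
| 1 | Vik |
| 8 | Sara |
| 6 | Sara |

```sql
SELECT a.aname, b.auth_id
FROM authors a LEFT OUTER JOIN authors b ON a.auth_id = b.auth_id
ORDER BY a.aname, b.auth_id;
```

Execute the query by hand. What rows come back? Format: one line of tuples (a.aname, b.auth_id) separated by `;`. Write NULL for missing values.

LEFT JOIN keeps every row from `authors a`; unmatched rows get NULL for `authors b`'s columns.
Matching on a.auth_id = b.auth_id.
- a (auth_id=7) pairs with 1 row(s) of b.
- a (auth_id=4) pairs with 2 row(s) of b.
- a (auth_id=2) pairs with 2 row(s) of b.
- a (auth_id=4) pairs with 2 row(s) of b.
- a (auth_id=5) pairs with 1 row(s) of b.
- a (auth_id=2) pairs with 2 row(s) of b.
- a (auth_id=1) pairs with 1 row(s) of b.
- a (auth_id=8) pairs with 1 row(s) of b.
- a (auth_id=6) pairs with 1 row(s) of b.

(Grace, 4); (Grace, 4); (Judy, 4); (Judy, 4); (Ken, 2); (Ken, 2); (Ken, 5); (Omar, 2); (Omar, 2); (Sara, 6); (Sara, 8); (Vik, 1); (Xin, 7)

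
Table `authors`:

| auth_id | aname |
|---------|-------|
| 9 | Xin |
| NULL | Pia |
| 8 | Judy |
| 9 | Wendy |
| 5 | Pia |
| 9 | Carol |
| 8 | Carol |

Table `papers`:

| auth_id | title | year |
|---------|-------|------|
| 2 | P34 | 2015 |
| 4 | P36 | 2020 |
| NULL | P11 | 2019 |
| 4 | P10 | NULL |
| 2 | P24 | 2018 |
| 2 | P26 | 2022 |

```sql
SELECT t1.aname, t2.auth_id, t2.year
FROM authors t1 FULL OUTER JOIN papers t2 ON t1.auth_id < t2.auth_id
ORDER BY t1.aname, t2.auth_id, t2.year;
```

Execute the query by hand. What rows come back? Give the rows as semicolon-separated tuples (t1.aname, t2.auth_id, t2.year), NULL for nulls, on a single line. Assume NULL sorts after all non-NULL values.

FULL OUTER JOIN keeps every row from both sides; unmatched rows get NULL for the other side's columns.
Matching on t1.auth_id < t2.auth_id. A NULL in a compared column never satisfies the condition.
- auth_id=9: no t2 row matches, row kept with t2 columns NULL.
- auth_id=NULL: no t2 row matches, row kept with t2 columns NULL.
- auth_id=8: no t2 row matches, row kept with t2 columns NULL.
- auth_id=9: no t2 row matches, row kept with t2 columns NULL.
- auth_id=5: no t2 row matches, row kept with t2 columns NULL.
- auth_id=9: no t2 row matches, row kept with t2 columns NULL.
- auth_id=8: no t2 row matches, row kept with t2 columns NULL.
- 6 row(s) from t2 found no t1 partner → padded with NULL.

(Carol, NULL, NULL); (Carol, NULL, NULL); (Judy, NULL, NULL); (Pia, NULL, NULL); (Pia, NULL, NULL); (Wendy, NULL, NULL); (Xin, NULL, NULL); (NULL, 2, 2015); (NULL, 2, 2018); (NULL, 2, 2022); (NULL, 4, 2020); (NULL, 4, NULL); (NULL, NULL, 2019)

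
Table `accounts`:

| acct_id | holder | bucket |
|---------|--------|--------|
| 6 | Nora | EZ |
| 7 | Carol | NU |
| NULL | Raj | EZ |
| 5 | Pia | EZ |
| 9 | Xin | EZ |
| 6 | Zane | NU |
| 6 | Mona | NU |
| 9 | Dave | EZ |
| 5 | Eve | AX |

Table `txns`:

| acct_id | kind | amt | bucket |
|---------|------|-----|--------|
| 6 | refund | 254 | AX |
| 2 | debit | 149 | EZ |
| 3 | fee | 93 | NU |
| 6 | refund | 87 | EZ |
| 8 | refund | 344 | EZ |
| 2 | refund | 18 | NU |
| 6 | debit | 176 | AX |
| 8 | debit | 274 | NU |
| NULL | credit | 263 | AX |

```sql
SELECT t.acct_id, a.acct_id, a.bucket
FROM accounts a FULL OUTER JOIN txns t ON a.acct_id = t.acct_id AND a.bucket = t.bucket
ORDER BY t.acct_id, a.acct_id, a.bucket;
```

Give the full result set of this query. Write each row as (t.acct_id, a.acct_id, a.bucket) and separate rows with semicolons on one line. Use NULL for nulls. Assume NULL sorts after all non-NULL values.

(2, NULL, NULL); (2, NULL, NULL); (3, NULL, NULL); (6, 6, EZ); (6, NULL, NULL); (6, NULL, NULL); (8, NULL, NULL); (8, NULL, NULL); (NULL, 5, AX); (NULL, 5, EZ); (NULL, 6, NU); (NULL, 6, NU); (NULL, 7, NU); (NULL, 9, EZ); (NULL, 9, EZ); (NULL, NULL, EZ); (NULL, NULL, NULL)

FULL OUTER JOIN keeps every row from both sides; unmatched rows get NULL for the other side's columns.
Matching on a.acct_id = t.acct_id AND a.bucket = t.bucket. A NULL in a compared column never satisfies the condition.
Matched pairs: 1; unmatched a rows kept: 8; unmatched t rows kept: 8.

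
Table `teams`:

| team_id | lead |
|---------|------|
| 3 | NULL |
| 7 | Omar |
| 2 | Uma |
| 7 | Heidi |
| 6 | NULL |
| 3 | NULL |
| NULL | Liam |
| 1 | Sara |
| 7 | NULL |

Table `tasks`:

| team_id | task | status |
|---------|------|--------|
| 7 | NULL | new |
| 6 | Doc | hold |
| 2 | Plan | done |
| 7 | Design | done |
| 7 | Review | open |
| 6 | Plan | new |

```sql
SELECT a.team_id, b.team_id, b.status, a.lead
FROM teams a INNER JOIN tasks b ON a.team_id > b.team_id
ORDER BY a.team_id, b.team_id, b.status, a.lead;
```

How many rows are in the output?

INNER JOIN keeps only pairs where the ON condition holds.
Matching on a.team_id > b.team_id. A NULL in a compared column never satisfies the condition.
- a row (team_id=3): matches 1 b row(s) → 1 output row(s).
- a row (team_id=7): matches 3 b row(s) → 3 output row(s).
- a row (team_id=2): no match → dropped.
- a row (team_id=7): matches 3 b row(s) → 3 output row(s).
- a row (team_id=6): matches 1 b row(s) → 1 output row(s).
- a row (team_id=3): matches 1 b row(s) → 1 output row(s).
- a row (team_id=NULL): no match → dropped.
- a row (team_id=1): no match → dropped.
- a row (team_id=7): matches 3 b row(s) → 3 output row(s).
Total: 12 rows.

12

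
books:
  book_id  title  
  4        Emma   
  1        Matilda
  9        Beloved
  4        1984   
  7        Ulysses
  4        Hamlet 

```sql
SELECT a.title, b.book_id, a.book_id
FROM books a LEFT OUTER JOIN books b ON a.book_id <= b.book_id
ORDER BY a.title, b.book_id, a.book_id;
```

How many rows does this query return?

LEFT JOIN keeps every row from `books a`; unmatched rows get NULL for `books b`'s columns.
Matching on a.book_id <= b.book_id.
- a[0] book_id=4 → 5 match(es) in b → 5 row(s).
- a[1] book_id=1 → 6 match(es) in b → 6 row(s).
- a[2] book_id=9 → 1 match(es) in b → 1 row(s).
- a[3] book_id=4 → 5 match(es) in b → 5 row(s).
- a[4] book_id=7 → 2 match(es) in b → 2 row(s).
- a[5] book_id=4 → 5 match(es) in b → 5 row(s).
Total: 24 rows.

24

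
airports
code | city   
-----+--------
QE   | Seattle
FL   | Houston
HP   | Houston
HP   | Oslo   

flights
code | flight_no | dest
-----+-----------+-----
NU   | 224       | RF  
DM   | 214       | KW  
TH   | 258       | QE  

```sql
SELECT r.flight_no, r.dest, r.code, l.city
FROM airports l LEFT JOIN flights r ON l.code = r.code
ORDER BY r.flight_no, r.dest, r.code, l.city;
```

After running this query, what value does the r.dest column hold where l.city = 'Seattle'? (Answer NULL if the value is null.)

NULL

LEFT JOIN keeps every row from `airports`; unmatched rows get NULL for `flights`'s columns.
Matching on l.code = r.code.
Matched pairs: 0; unmatched l rows kept: 4.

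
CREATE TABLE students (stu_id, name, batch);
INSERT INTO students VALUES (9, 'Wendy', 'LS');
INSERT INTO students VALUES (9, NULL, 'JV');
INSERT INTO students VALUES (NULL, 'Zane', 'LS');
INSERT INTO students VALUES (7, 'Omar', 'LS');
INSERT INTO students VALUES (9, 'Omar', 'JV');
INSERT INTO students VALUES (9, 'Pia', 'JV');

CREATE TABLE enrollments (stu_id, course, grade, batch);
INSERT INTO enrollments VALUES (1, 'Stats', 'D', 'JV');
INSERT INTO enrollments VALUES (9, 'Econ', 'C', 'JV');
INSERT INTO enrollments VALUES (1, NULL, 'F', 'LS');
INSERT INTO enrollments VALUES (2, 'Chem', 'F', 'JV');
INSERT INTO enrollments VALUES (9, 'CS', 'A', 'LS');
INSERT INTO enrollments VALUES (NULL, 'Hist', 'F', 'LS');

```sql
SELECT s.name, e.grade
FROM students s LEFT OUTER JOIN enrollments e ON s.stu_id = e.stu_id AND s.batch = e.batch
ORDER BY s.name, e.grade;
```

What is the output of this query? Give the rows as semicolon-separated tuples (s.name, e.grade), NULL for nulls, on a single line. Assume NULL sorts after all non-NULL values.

LEFT JOIN keeps every row from `students`; unmatched rows get NULL for `enrollments`'s columns.
Matching on s.stu_id = e.stu_id AND s.batch = e.batch. A NULL in a compared column never satisfies the condition.
Matched pairs: 4; unmatched s rows kept: 2.

(Omar, C); (Omar, NULL); (Pia, C); (Wendy, A); (Zane, NULL); (NULL, C)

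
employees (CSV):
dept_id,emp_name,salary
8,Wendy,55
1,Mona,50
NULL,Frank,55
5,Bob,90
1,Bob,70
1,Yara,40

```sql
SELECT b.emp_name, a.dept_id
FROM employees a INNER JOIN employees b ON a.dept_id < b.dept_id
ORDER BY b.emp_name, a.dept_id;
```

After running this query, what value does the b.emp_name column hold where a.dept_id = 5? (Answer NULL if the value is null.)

INNER JOIN keeps only pairs where the ON condition holds.
Matching on a.dept_id < b.dept_id. A NULL in a compared column never satisfies the condition.
- a row (dept_id=8): no match → dropped.
- a row (dept_id=1): matches 2 b row(s) → 2 output row(s).
- a row (dept_id=NULL): no match → dropped.
- a row (dept_id=5): matches 1 b row(s) → 1 output row(s).
- a row (dept_id=1): matches 2 b row(s) → 2 output row(s).
- a row (dept_id=1): matches 2 b row(s) → 2 output row(s).

Wendy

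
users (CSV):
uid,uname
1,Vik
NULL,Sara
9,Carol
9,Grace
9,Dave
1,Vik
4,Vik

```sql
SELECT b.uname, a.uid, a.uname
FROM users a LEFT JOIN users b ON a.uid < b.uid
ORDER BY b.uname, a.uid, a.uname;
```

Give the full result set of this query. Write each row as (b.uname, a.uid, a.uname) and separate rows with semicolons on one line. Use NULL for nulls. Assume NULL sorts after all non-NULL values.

LEFT JOIN keeps every row from `users a`; unmatched rows get NULL for `users b`'s columns.
Matching on a.uid < b.uid. A NULL in a compared column never satisfies the condition.
Matched pairs: 11; unmatched a rows kept: 4.

(Carol, 1, Vik); (Carol, 1, Vik); (Carol, 4, Vik); (Dave, 1, Vik); (Dave, 1, Vik); (Dave, 4, Vik); (Grace, 1, Vik); (Grace, 1, Vik); (Grace, 4, Vik); (Vik, 1, Vik); (Vik, 1, Vik); (NULL, 9, Carol); (NULL, 9, Dave); (NULL, 9, Grace); (NULL, NULL, Sara)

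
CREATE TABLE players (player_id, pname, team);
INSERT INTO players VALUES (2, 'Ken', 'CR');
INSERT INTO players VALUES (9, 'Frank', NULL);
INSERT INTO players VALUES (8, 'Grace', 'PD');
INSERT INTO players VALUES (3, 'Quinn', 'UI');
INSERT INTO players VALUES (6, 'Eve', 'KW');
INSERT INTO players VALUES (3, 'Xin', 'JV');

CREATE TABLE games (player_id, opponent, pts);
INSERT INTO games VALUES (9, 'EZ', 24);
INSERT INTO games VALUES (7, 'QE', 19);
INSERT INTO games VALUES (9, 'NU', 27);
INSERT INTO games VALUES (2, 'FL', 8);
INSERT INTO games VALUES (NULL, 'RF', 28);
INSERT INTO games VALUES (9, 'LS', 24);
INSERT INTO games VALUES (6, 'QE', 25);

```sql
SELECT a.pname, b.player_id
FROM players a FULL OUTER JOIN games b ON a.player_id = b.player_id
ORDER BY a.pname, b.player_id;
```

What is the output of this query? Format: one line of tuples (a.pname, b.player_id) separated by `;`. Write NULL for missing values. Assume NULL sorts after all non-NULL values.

FULL OUTER JOIN keeps every row from both sides; unmatched rows get NULL for the other side's columns.
Matching on a.player_id = b.player_id. A NULL in a compared column never satisfies the condition.
- a row (player_id=2): matches 1 b row(s) → 1 output row(s).
- a row (player_id=9): matches 3 b row(s) → 3 output row(s).
- a row (player_id=8): no match → kept, b columns NULL.
- a row (player_id=3): no match → kept, b columns NULL.
- a row (player_id=6): matches 1 b row(s) → 1 output row(s).
- a row (player_id=3): no match → kept, b columns NULL.
- 2 row(s) from b found no a partner → padded with NULL.
After projecting and ordering:
a.pname | b.player_id
Eve | 6
Frank | 9
Frank | 9
Frank | 9
Grace | NULL
Ken | 2
Quinn | NULL
Xin | NULL
NULL | 7
NULL | NULL

(Eve, 6); (Frank, 9); (Frank, 9); (Frank, 9); (Grace, NULL); (Ken, 2); (Quinn, NULL); (Xin, NULL); (NULL, 7); (NULL, NULL)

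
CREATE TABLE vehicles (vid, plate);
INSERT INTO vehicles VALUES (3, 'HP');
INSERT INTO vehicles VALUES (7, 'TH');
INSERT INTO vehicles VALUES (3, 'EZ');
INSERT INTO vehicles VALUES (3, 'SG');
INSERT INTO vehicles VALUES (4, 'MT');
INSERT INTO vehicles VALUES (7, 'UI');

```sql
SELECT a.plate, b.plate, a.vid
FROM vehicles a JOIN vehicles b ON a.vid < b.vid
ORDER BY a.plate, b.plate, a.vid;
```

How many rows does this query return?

11

INNER JOIN keeps only pairs where the ON condition holds.
Matching on a.vid < b.vid.
Matched pairs: 11.
Total: 11 rows.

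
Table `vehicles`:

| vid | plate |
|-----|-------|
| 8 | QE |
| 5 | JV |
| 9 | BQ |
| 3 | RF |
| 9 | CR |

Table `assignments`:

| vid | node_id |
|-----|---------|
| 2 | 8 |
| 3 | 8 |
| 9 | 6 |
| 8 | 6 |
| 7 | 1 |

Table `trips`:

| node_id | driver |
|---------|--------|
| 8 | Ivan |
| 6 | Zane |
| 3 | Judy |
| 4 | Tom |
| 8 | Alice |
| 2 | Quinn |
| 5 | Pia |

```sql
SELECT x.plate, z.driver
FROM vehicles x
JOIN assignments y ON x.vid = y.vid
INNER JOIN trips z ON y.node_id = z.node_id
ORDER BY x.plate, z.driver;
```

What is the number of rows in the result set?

5

Step 1 — x INNER JOIN y on vid → 4 row(s).
Then INNER JOIN `trips z` on node_id: keep only rows whose y.node_id appears in z.
Result: 5 row(s).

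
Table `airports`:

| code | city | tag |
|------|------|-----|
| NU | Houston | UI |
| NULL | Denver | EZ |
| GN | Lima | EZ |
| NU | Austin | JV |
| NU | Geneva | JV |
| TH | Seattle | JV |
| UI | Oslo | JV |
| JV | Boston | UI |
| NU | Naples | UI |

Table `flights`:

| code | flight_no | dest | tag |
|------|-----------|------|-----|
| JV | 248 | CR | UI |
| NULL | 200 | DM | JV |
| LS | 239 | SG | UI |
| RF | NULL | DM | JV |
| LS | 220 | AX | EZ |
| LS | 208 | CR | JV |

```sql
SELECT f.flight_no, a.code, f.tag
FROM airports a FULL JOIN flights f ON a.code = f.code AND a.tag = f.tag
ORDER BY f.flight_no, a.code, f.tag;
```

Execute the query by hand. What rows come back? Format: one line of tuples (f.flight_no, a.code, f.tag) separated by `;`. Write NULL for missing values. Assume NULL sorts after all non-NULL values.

FULL OUTER JOIN keeps every row from both sides; unmatched rows get NULL for the other side's columns.
Matching on a.code = f.code AND a.tag = f.tag. A NULL in a compared column never satisfies the condition.
- a[0] code=NU, tag=UI → no match; kept with NULLs on the f side.
- a[1] code=NULL, tag=EZ → no match; kept with NULLs on the f side.
- a[2] code=GN, tag=EZ → no match; kept with NULLs on the f side.
- a[3] code=NU, tag=JV → no match; kept with NULLs on the f side.
- a[4] code=NU, tag=JV → no match; kept with NULLs on the f side.
- a[5] code=TH, tag=JV → no match; kept with NULLs on the f side.
- a[6] code=UI, tag=JV → no match; kept with NULLs on the f side.
- a[7] code=JV, tag=UI → 1 match(es) in f → 1 row(s).
- a[8] code=NU, tag=UI → no match; kept with NULLs on the f side.
- 5 f row(s) had no a match → kept, a columns NULL.

(200, NULL, JV); (208, NULL, JV); (220, NULL, EZ); (239, NULL, UI); (248, JV, UI); (NULL, GN, NULL); (NULL, NU, NULL); (NULL, NU, NULL); (NULL, NU, NULL); (NULL, NU, NULL); (NULL, TH, NULL); (NULL, UI, NULL); (NULL, NULL, JV); (NULL, NULL, NULL)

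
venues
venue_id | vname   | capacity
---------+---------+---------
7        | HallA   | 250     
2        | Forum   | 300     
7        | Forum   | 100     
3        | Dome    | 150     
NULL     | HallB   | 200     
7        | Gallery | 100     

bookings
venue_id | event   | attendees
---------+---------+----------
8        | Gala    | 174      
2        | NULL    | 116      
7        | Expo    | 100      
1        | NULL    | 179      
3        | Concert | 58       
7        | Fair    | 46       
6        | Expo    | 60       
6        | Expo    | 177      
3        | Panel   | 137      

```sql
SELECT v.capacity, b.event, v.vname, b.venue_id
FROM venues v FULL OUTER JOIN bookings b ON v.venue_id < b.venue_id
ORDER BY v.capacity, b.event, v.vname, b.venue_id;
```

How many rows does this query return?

18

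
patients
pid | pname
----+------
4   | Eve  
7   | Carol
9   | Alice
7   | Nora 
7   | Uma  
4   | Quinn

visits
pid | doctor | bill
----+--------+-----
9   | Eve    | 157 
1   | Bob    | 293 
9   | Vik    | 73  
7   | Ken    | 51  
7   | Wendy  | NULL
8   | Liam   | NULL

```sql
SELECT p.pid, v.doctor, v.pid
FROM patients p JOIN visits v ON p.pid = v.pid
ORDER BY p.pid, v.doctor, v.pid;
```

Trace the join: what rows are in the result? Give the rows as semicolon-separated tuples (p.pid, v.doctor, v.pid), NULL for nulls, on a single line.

(7, Ken, 7); (7, Ken, 7); (7, Ken, 7); (7, Wendy, 7); (7, Wendy, 7); (7, Wendy, 7); (9, Eve, 9); (9, Vik, 9)

INNER JOIN keeps only pairs where the ON condition holds.
Matching on p.pid = v.pid.
- p row (pid=4): no match → dropped.
- p row (pid=7): matches 2 v row(s) → 2 output row(s).
- p row (pid=9): matches 2 v row(s) → 2 output row(s).
- p row (pid=7): matches 2 v row(s) → 2 output row(s).
- p row (pid=7): matches 2 v row(s) → 2 output row(s).
- p row (pid=4): no match → dropped.
After projecting and ordering:
p.pid | v.doctor | v.pid
7 | Ken | 7
7 | Ken | 7
7 | Ken | 7
7 | Wendy | 7
7 | Wendy | 7
7 | Wendy | 7
9 | Eve | 9
9 | Vik | 9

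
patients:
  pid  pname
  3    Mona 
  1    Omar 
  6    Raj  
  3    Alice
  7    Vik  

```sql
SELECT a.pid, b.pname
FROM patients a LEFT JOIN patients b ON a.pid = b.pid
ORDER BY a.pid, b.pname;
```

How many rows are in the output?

7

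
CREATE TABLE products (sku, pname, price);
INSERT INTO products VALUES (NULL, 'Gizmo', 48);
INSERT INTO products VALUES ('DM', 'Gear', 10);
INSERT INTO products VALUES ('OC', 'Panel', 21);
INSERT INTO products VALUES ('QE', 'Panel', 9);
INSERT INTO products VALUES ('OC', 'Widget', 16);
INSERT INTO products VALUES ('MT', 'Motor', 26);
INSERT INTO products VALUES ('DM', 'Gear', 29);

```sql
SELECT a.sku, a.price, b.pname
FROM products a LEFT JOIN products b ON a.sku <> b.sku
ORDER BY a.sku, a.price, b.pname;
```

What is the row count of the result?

27

LEFT JOIN keeps every row from `products a`; unmatched rows get NULL for `products b`'s columns.
Matching on a.sku <> b.sku. A NULL in a compared column never satisfies the condition.
Matched pairs: 26; unmatched a rows kept: 1.
Total: 26 matched + 1 padded = 27 rows.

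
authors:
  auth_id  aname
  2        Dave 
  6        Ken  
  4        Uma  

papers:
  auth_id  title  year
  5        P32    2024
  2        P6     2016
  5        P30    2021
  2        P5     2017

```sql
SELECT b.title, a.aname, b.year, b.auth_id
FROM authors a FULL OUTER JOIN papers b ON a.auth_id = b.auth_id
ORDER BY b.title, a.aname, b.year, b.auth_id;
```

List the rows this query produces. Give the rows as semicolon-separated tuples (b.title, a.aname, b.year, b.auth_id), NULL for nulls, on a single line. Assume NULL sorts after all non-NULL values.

FULL OUTER JOIN keeps every row from both sides; unmatched rows get NULL for the other side's columns.
Matching on a.auth_id = b.auth_id.
Matched pairs: 2; unmatched a rows kept: 2; unmatched b rows kept: 2.

(P30, NULL, 2021, 5); (P32, NULL, 2024, 5); (P5, Dave, 2017, 2); (P6, Dave, 2016, 2); (NULL, Ken, NULL, NULL); (NULL, Uma, NULL, NULL)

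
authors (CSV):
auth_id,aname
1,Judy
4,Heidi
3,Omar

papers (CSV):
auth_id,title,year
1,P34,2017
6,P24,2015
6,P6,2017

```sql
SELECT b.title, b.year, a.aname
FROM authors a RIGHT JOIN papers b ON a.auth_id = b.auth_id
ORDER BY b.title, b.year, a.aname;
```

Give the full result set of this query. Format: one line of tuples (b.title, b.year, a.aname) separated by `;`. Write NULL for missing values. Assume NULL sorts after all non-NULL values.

(P24, 2015, NULL); (P34, 2017, Judy); (P6, 2017, NULL)

RIGHT JOIN keeps every row from `papers`; unmatched rows get NULL for `authors`'s columns.
Matching on a.auth_id = b.auth_id.
Matched pairs: 1; unmatched b rows kept: 2.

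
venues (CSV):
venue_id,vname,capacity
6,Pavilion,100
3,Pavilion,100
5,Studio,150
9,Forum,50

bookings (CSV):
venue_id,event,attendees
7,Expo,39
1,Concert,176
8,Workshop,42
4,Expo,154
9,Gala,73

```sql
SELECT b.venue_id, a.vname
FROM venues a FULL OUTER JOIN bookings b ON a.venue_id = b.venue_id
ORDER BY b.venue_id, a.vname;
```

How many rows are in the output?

FULL OUTER JOIN keeps every row from both sides; unmatched rows get NULL for the other side's columns.
Matching on a.venue_id = b.venue_id.
- a row (venue_id=6): no match → kept, b columns NULL.
- a row (venue_id=3): no match → kept, b columns NULL.
- a row (venue_id=5): no match → kept, b columns NULL.
- a row (venue_id=9): matches 1 b row(s) → 1 output row(s).
- 4 row(s) from b found no a partner → padded with NULL.
Total: 1 matched + 7 padded = 8 rows.

8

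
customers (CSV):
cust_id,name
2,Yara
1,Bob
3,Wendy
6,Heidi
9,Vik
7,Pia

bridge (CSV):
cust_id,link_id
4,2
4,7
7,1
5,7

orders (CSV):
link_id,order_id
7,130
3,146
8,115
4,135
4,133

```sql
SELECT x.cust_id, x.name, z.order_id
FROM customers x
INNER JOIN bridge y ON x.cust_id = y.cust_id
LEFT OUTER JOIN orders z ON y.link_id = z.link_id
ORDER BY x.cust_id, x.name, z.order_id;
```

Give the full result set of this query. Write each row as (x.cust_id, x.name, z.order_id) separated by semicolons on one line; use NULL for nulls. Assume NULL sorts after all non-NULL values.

Step 1 — x INNER JOIN y on cust_id → 1 row(s).
Then LEFT JOIN `orders z` on link_id: each of those 1 rows is kept; rows whose y.link_id has no match in z get NULL for z's columns.

(7, Pia, NULL)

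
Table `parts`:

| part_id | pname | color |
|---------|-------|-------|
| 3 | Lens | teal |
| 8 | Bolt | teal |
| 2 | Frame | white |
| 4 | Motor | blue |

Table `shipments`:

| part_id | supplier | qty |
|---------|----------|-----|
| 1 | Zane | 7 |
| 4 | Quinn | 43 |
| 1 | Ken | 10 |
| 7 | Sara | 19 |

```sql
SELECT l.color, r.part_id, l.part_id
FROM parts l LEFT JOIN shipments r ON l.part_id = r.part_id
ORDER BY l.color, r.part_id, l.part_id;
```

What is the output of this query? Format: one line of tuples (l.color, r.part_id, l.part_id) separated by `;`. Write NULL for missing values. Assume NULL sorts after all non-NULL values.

(blue, 4, 4); (teal, NULL, 3); (teal, NULL, 8); (white, NULL, 2)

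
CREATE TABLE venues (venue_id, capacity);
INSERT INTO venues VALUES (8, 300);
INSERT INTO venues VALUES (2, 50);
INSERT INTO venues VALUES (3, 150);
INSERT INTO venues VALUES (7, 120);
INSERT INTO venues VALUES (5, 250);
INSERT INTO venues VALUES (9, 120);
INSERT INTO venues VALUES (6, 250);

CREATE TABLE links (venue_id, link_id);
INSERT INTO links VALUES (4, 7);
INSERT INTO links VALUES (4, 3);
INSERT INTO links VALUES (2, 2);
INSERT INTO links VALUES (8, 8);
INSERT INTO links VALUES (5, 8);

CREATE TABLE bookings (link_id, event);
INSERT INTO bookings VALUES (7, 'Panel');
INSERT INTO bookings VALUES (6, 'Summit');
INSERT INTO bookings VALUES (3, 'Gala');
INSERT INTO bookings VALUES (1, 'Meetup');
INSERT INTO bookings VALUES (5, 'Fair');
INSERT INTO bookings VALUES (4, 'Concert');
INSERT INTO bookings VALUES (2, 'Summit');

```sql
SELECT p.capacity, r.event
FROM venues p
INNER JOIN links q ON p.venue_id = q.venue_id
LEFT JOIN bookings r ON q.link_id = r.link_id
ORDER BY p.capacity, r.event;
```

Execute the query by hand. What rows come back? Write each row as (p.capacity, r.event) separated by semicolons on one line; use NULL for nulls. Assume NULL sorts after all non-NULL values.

(50, Summit); (250, NULL); (300, NULL)

Evaluate left to right. First `venues p INNER JOIN links q` on venue_id: 3 row(s).
Then LEFT JOIN `bookings r` on link_id: each of those 3 rows is kept; rows whose q.link_id has no match in r get NULL for r's columns.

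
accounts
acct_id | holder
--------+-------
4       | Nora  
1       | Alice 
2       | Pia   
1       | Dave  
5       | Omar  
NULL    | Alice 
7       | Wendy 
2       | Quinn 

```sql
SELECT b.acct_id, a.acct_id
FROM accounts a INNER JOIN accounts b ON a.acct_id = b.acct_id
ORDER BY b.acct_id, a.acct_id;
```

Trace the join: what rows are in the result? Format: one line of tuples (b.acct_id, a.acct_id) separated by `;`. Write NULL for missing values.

(1, 1); (1, 1); (1, 1); (1, 1); (2, 2); (2, 2); (2, 2); (2, 2); (4, 4); (5, 5); (7, 7)

INNER JOIN keeps only pairs where the ON condition holds.
Matching on a.acct_id = b.acct_id. A NULL in a compared column never satisfies the condition.
Matched pairs: 11.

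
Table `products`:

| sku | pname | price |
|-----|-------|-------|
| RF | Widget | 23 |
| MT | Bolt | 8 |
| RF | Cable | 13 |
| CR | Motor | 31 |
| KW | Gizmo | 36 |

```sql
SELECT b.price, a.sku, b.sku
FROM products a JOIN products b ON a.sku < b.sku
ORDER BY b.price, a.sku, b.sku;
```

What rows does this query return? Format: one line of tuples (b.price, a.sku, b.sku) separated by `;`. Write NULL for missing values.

INNER JOIN keeps only pairs where the ON condition holds.
Matching on a.sku < b.sku.
Matched pairs: 9.

(8, CR, MT); (8, KW, MT); (13, CR, RF); (13, KW, RF); (13, MT, RF); (23, CR, RF); (23, KW, RF); (23, MT, RF); (36, CR, KW)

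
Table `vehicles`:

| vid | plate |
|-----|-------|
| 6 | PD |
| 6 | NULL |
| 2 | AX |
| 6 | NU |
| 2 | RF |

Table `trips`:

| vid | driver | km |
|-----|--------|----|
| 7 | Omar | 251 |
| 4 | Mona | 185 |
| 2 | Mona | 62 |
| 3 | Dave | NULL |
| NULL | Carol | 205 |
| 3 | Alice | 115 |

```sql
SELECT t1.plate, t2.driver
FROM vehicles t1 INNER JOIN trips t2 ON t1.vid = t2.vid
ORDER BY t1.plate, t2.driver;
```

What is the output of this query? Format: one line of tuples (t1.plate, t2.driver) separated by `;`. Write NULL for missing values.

(AX, Mona); (RF, Mona)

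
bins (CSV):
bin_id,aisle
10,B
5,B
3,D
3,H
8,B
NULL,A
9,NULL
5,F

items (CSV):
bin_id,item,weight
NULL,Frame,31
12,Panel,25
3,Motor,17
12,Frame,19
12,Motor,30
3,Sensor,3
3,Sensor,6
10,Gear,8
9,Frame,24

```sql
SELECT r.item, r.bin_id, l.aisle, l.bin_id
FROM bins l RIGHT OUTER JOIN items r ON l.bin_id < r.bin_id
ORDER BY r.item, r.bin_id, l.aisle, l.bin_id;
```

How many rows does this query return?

RIGHT JOIN keeps every row from `items`; unmatched rows get NULL for `bins`'s columns.
Matching on l.bin_id < r.bin_id. A NULL in a compared column never satisfies the condition.
- bin_id=10: 3 matching r row(s), so 3 row(s) emitted.
- bin_id=5: 5 matching r row(s), so 5 row(s) emitted.
- bin_id=3: 5 matching r row(s), so 5 row(s) emitted.
- bin_id=3: 5 matching r row(s), so 5 row(s) emitted.
- bin_id=8: 5 matching r row(s), so 5 row(s) emitted.
- bin_id=NULL: no matching r row.
- bin_id=9: 4 matching r row(s), so 4 row(s) emitted.
- bin_id=5: 5 matching r row(s), so 5 row(s) emitted.
- 4 r row(s) had no l match → kept, l columns NULL.
Total: 32 matched + 4 padded = 36 rows.

36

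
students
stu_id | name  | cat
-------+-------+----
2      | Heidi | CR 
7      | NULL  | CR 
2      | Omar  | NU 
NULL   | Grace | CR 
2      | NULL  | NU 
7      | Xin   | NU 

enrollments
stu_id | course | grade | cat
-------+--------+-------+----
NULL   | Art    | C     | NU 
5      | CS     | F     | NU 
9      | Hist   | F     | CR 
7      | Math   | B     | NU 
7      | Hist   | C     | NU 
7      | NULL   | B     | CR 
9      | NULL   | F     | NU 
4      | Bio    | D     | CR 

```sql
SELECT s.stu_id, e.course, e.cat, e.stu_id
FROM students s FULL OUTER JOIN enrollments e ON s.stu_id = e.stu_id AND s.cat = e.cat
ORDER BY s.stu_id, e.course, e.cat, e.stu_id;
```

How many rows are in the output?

FULL OUTER JOIN keeps every row from both sides; unmatched rows get NULL for the other side's columns.
Matching on s.stu_id = e.stu_id AND s.cat = e.cat. A NULL in a compared column never satisfies the condition.
- stu_id=2, cat=CR: no e row matches, row kept with e columns NULL.
- stu_id=7, cat=CR: 1 matching e row(s), so 1 row(s) emitted.
- stu_id=2, cat=NU: no e row matches, row kept with e columns NULL.
- stu_id=NULL, cat=CR: no e row matches, row kept with e columns NULL.
- stu_id=2, cat=NU: no e row matches, row kept with e columns NULL.
- stu_id=7, cat=NU: 2 matching e row(s), so 2 row(s) emitted.
- plus 5 unmatched e row(s), each kept with NULL s columns.
Total: 3 matched + 9 padded = 12 rows.

12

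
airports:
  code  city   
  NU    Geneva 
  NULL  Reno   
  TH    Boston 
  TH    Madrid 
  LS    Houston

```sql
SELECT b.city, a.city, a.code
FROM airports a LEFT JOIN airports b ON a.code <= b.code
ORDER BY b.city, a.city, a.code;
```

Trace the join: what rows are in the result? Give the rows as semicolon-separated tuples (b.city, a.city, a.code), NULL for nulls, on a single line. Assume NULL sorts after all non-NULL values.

(Boston, Boston, TH); (Boston, Geneva, NU); (Boston, Houston, LS); (Boston, Madrid, TH); (Geneva, Geneva, NU); (Geneva, Houston, LS); (Houston, Houston, LS); (Madrid, Boston, TH); (Madrid, Geneva, NU); (Madrid, Houston, LS); (Madrid, Madrid, TH); (NULL, Reno, NULL)

LEFT JOIN keeps every row from `airports a`; unmatched rows get NULL for `airports b`'s columns.
Matching on a.code <= b.code. A NULL in a compared column never satisfies the condition.
- a[0] code=NU → 3 match(es) in b → 3 row(s).
- a[1] code=NULL → no match; kept with NULLs on the b side.
- a[2] code=TH → 2 match(es) in b → 2 row(s).
- a[3] code=TH → 2 match(es) in b → 2 row(s).
- a[4] code=LS → 4 match(es) in b → 4 row(s).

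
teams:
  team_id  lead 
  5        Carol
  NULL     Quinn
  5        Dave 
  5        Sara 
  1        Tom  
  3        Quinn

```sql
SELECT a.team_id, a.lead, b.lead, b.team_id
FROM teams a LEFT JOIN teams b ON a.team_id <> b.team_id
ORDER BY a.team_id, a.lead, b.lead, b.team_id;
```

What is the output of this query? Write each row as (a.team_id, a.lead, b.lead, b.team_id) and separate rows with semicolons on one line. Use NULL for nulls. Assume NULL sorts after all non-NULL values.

(1, Tom, Carol, 5); (1, Tom, Dave, 5); (1, Tom, Quinn, 3); (1, Tom, Sara, 5); (3, Quinn, Carol, 5); (3, Quinn, Dave, 5); (3, Quinn, Sara, 5); (3, Quinn, Tom, 1); (5, Carol, Quinn, 3); (5, Carol, Tom, 1); (5, Dave, Quinn, 3); (5, Dave, Tom, 1); (5, Sara, Quinn, 3); (5, Sara, Tom, 1); (NULL, Quinn, NULL, NULL)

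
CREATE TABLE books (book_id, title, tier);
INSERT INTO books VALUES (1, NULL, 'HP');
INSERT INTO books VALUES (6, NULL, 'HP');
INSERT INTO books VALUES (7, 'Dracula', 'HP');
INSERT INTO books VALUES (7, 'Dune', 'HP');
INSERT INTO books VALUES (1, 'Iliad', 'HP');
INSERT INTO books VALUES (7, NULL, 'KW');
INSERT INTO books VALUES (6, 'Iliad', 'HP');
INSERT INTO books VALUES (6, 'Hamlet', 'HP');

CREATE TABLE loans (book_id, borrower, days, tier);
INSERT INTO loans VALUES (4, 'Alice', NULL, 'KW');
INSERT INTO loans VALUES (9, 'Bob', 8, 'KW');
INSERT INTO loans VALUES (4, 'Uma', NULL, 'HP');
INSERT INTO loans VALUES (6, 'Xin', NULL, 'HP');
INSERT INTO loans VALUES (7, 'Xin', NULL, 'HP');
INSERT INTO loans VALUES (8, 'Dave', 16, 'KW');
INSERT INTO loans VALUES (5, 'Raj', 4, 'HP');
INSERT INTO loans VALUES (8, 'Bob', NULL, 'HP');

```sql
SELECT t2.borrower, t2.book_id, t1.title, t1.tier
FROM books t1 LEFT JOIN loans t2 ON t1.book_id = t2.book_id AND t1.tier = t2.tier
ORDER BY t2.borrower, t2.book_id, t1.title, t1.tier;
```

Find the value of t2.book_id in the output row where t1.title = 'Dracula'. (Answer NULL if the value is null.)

LEFT JOIN keeps every row from `books`; unmatched rows get NULL for `loans`'s columns.
Matching on t1.book_id = t2.book_id AND t1.tier = t2.tier.
Matched pairs: 5; unmatched t1 rows kept: 3.

7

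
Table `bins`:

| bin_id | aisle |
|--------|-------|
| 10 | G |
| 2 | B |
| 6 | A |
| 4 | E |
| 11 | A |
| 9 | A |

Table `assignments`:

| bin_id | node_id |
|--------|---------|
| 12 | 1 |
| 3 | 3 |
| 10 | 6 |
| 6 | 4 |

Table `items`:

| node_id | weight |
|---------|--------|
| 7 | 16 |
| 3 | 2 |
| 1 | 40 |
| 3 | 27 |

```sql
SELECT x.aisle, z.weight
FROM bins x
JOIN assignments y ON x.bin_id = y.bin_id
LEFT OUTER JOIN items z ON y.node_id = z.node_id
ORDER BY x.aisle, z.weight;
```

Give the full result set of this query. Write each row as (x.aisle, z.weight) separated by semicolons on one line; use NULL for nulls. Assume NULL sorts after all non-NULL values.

(A, NULL); (G, NULL)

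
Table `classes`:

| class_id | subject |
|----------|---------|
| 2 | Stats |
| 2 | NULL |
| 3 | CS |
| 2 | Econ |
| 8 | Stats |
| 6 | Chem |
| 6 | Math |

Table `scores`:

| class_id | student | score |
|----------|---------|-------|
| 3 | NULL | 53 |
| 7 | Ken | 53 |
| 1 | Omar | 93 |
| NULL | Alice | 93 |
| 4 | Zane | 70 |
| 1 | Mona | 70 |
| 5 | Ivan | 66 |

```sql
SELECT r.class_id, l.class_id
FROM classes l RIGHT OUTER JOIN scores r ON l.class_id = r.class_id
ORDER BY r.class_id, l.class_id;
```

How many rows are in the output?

7

RIGHT JOIN keeps every row from `scores`; unmatched rows get NULL for `classes`'s columns.
Matching on l.class_id = r.class_id. A NULL in a compared column never satisfies the condition.
Matched pairs: 1; unmatched r rows kept: 6.
Total: 1 matched + 6 padded = 7 rows.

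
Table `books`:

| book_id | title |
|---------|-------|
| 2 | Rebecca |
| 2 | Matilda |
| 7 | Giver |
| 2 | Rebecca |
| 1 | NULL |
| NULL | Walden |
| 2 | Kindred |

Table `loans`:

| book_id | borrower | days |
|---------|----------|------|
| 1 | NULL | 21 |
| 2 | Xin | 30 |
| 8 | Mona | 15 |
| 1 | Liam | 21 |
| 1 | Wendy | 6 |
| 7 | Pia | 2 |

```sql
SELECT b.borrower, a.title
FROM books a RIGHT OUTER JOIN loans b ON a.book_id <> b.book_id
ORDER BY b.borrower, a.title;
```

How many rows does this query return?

28

RIGHT JOIN keeps every row from `loans`; unmatched rows get NULL for `books`'s columns.
Matching on a.book_id <> b.book_id. A NULL in a compared column never satisfies the condition.
- book_id=2: 5 matching b row(s), so 5 row(s) emitted.
- book_id=2: 5 matching b row(s), so 5 row(s) emitted.
- book_id=7: 5 matching b row(s), so 5 row(s) emitted.
- book_id=2: 5 matching b row(s), so 5 row(s) emitted.
- book_id=1: 3 matching b row(s), so 3 row(s) emitted.
- book_id=NULL: no matching b row.
- book_id=2: 5 matching b row(s), so 5 row(s) emitted.
- every b row matched at least one a row.
Total: 28 rows.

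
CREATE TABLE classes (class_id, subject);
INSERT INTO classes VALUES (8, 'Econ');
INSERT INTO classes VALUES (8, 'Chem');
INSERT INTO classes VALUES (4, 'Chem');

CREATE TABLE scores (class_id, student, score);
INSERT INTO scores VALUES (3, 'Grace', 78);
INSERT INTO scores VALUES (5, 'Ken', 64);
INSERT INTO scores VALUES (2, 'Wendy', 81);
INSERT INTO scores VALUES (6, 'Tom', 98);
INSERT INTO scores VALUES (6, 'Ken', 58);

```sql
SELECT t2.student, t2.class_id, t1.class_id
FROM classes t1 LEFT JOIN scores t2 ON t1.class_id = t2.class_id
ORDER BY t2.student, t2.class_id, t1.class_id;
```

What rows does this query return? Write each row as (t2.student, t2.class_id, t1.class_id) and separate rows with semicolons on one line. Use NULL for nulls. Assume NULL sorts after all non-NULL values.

(NULL, NULL, 4); (NULL, NULL, 8); (NULL, NULL, 8)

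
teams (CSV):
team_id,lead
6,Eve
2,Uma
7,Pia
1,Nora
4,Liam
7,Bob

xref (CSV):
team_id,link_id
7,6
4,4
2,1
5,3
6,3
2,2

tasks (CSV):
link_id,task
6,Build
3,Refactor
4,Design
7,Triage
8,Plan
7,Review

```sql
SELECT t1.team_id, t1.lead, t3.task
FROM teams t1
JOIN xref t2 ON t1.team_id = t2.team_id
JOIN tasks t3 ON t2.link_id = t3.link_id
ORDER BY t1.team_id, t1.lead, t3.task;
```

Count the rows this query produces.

Evaluate left to right. First `teams t1 INNER JOIN xref t2` on team_id: 6 row(s).
Then INNER JOIN `tasks t3` on link_id: keep only rows whose t2.link_id appears in t3.
Result: 4 row(s).

4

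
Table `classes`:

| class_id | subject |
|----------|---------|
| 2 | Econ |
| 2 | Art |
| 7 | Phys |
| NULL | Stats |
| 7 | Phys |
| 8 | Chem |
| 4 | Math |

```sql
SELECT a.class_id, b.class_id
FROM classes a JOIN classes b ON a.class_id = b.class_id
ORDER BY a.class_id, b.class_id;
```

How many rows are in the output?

INNER JOIN keeps only pairs where the ON condition holds.
Matching on a.class_id = b.class_id. A NULL in a compared column never satisfies the condition.
- a row (class_id=2): matches 2 b row(s) → 2 output row(s).
- a row (class_id=2): matches 2 b row(s) → 2 output row(s).
- a row (class_id=7): matches 2 b row(s) → 2 output row(s).
- a row (class_id=NULL): no match → dropped.
- a row (class_id=7): matches 2 b row(s) → 2 output row(s).
- a row (class_id=8): matches 1 b row(s) → 1 output row(s).
- a row (class_id=4): matches 1 b row(s) → 1 output row(s).
Total: 10 rows.

10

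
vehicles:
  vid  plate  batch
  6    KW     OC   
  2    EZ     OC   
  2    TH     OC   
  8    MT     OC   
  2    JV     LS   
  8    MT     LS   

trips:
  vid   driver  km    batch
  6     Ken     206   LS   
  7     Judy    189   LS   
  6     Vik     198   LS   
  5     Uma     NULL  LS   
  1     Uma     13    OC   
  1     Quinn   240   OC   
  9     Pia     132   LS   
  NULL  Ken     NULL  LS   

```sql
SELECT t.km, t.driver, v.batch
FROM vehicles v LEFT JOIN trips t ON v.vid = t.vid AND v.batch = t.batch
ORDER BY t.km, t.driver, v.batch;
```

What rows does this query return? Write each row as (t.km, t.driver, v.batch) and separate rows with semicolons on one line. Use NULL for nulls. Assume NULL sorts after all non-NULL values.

LEFT JOIN keeps every row from `vehicles`; unmatched rows get NULL for `trips`'s columns.
Matching on v.vid = t.vid AND v.batch = t.batch. A NULL in a compared column never satisfies the condition.
- v[0] vid=6, batch=OC → no match; kept with NULLs on the t side.
- v[1] vid=2, batch=OC → no match; kept with NULLs on the t side.
- v[2] vid=2, batch=OC → no match; kept with NULLs on the t side.
- v[3] vid=8, batch=OC → no match; kept with NULLs on the t side.
- v[4] vid=2, batch=LS → no match; kept with NULLs on the t side.
- v[5] vid=8, batch=LS → no match; kept with NULLs on the t side.
After projecting and ordering:
t.km | t.driver | v.batch
NULL | NULL | LS
NULL | NULL | LS
NULL | NULL | OC
NULL | NULL | OC
NULL | NULL | OC
NULL | NULL | OC

(NULL, NULL, LS); (NULL, NULL, LS); (NULL, NULL, OC); (NULL, NULL, OC); (NULL, NULL, OC); (NULL, NULL, OC)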